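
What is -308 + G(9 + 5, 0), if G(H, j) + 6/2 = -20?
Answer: -331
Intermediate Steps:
G(H, j) = -23 (G(H, j) = -3 - 20 = -23)
-308 + G(9 + 5, 0) = -308 - 23 = -331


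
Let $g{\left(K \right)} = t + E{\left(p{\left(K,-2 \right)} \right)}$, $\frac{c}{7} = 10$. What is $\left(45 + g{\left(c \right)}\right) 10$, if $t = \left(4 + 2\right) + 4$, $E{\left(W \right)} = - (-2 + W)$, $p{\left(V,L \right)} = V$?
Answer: $-130$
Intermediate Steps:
$c = 70$ ($c = 7 \cdot 10 = 70$)
$E{\left(W \right)} = 2 - W$
$t = 10$ ($t = 6 + 4 = 10$)
$g{\left(K \right)} = 12 - K$ ($g{\left(K \right)} = 10 - \left(-2 + K\right) = 12 - K$)
$\left(45 + g{\left(c \right)}\right) 10 = \left(45 + \left(12 - 70\right)\right) 10 = \left(45 - 58\right) 10 = \left(-13\right) 10 = -130$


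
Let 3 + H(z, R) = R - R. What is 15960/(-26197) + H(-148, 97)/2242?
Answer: -35860911/58733674 ≈ -0.61057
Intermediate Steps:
H(z, R) = -3 (H(z, R) = -3 + (R - R) = -3 + 0 = -3)
15960/(-26197) + H(-148, 97)/2242 = 15960/(-26197) - 3/2242 = 15960*(-1/26197) - 3*1/2242 = -15960/26197 - 3/2242 = -35860911/58733674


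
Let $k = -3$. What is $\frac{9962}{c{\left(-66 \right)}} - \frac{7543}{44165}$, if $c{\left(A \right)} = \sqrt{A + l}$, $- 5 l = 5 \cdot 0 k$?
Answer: $- \frac{7543}{44165} - \frac{4981 i \sqrt{66}}{33} \approx -0.17079 - 1226.2 i$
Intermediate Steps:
$l = 0$ ($l = - \frac{5 \cdot 0 \left(-3\right)}{5} = - \frac{0 \left(-3\right)}{5} = \left(- \frac{1}{5}\right) 0 = 0$)
$c{\left(A \right)} = \sqrt{A}$ ($c{\left(A \right)} = \sqrt{A + 0} = \sqrt{A}$)
$\frac{9962}{c{\left(-66 \right)}} - \frac{7543}{44165} = \frac{9962}{\sqrt{-66}} - \frac{7543}{44165} = \frac{9962}{i \sqrt{66}} - \frac{7543}{44165} = 9962 \left(- \frac{i \sqrt{66}}{66}\right) - \frac{7543}{44165} = - \frac{4981 i \sqrt{66}}{33} - \frac{7543}{44165} = - \frac{7543}{44165} - \frac{4981 i \sqrt{66}}{33}$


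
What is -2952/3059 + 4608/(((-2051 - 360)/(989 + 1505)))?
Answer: -35162222040/7375249 ≈ -4767.6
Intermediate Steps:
-2952/3059 + 4608/(((-2051 - 360)/(989 + 1505))) = -2952*1/3059 + 4608/((-2411/2494)) = -2952/3059 + 4608/((-2411*1/2494)) = -2952/3059 + 4608/(-2411/2494) = -2952/3059 + 4608*(-2494/2411) = -2952/3059 - 11492352/2411 = -35162222040/7375249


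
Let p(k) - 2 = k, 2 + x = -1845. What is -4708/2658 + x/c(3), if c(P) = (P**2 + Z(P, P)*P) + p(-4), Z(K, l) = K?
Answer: -2492327/21264 ≈ -117.21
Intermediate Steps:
x = -1847 (x = -2 - 1845 = -1847)
p(k) = 2 + k
c(P) = -2 + 2*P**2 (c(P) = (P**2 + P*P) + (2 - 4) = (P**2 + P**2) - 2 = 2*P**2 - 2 = -2 + 2*P**2)
-4708/2658 + x/c(3) = -4708/2658 - 1847/(-2 + 2*3**2) = -4708*1/2658 - 1847/(-2 + 2*9) = -2354/1329 - 1847/(-2 + 18) = -2354/1329 - 1847/16 = -2492327/21264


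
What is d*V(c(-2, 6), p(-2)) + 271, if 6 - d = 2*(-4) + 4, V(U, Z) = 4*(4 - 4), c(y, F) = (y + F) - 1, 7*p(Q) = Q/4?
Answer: 271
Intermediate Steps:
p(Q) = Q/28 (p(Q) = (Q/4)/7 = Q/28)
c(y, F) = -1 + F + y (c(y, F) = (F + y) - 1 = -1 + F + y)
V(U, Z) = 0 (V(U, Z) = 4*0 = 0)
d = 10 (d = 6 - (2*(-4) + 4) = 6 - (-8 + 4) = 6 - 1*(-4) = 6 + 4 = 10)
d*V(c(-2, 6), p(-2)) + 271 = 10*0 + 271 = 0 + 271 = 271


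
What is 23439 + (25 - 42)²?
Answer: 23728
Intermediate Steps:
23439 + (25 - 42)² = 23439 + (-17)² = 23439 + 289 = 23728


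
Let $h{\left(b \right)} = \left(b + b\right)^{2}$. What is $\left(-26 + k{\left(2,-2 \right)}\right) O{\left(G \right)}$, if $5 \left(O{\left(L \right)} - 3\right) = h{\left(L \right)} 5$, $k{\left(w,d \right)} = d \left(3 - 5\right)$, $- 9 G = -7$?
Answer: $- \frac{9658}{81} \approx -119.23$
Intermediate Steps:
$G = \frac{7}{9}$ ($G = \left(- \frac{1}{9}\right) \left(-7\right) = \frac{7}{9} \approx 0.77778$)
$h{\left(b \right)} = 4 b^{2}$ ($h{\left(b \right)} = \left(2 b\right)^{2} = 4 b^{2}$)
$k{\left(w,d \right)} = - 2 d$ ($k{\left(w,d \right)} = d \left(-2\right) = - 2 d$)
$O{\left(L \right)} = 3 + 4 L^{2}$ ($O{\left(L \right)} = 3 + \frac{4 L^{2} \cdot 5}{5} = 3 + \frac{20 L^{2}}{5} = 3 + 4 L^{2}$)
$\left(-26 + k{\left(2,-2 \right)}\right) O{\left(G \right)} = \left(-26 - -4\right) \left(3 + 4 \left(\frac{7}{9}\right)^{2}\right) = \left(-26 + 4\right) \left(3 + 4 \cdot \frac{49}{81}\right) = - 22 \left(3 + \frac{196}{81}\right) = \left(-22\right) \frac{439}{81} = - \frac{9658}{81}$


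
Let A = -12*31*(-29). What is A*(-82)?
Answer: -884616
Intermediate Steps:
A = 10788 (A = -372*(-29) = 10788)
A*(-82) = 10788*(-82) = -884616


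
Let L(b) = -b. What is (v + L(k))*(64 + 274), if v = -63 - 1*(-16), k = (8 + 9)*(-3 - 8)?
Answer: 47320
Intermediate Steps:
k = -187 (k = 17*(-11) = -187)
v = -47 (v = -63 + 16 = -47)
(v + L(k))*(64 + 274) = (-47 - 1*(-187))*(64 + 274) = (-47 + 187)*338 = 140*338 = 47320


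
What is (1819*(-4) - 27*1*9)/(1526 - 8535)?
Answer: 7519/7009 ≈ 1.0728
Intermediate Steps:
(1819*(-4) - 27*1*9)/(1526 - 8535) = (-7276 - 27*9)/(-7009) = (-7276 - 243)*(-1/7009) = -7519*(-1/7009) = 7519/7009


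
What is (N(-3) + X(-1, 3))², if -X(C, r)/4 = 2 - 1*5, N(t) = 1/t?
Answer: 1225/9 ≈ 136.11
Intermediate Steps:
X(C, r) = 12 (X(C, r) = -4*(2 - 1*5) = -4*(2 - 5) = -4*(-3) = 12)
(N(-3) + X(-1, 3))² = (1/(-3) + 12)² = (-⅓ + 12)² = (35/3)² = 1225/9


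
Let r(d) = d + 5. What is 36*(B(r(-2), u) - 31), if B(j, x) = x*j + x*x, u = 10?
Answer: 3564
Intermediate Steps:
r(d) = 5 + d
B(j, x) = x² + j*x (B(j, x) = j*x + x² = x² + j*x)
36*(B(r(-2), u) - 31) = 36*(10*((5 - 2) + 10) - 31) = 36*(10*(3 + 10) - 31) = 36*(10*13 - 31) = 36*(130 - 31) = 36*99 = 3564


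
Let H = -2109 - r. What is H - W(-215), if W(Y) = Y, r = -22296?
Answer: 20402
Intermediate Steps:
H = 20187 (H = -2109 - 1*(-22296) = -2109 + 22296 = 20187)
H - W(-215) = 20187 - 1*(-215) = 20187 + 215 = 20402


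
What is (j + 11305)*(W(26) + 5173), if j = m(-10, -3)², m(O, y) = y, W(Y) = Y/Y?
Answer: 58538636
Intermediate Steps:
W(Y) = 1
j = 9 (j = (-3)² = 9)
(j + 11305)*(W(26) + 5173) = (9 + 11305)*(1 + 5173) = 11314*5174 = 58538636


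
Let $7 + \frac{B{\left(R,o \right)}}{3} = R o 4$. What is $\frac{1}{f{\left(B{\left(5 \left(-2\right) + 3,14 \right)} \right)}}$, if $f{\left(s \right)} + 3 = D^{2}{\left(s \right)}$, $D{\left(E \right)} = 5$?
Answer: $\frac{1}{22} \approx 0.045455$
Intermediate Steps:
$B{\left(R,o \right)} = -21 + 12 R o$ ($B{\left(R,o \right)} = -21 + 3 R o 4 = -21 + 3 \cdot 4 R o = -21 + 12 R o$)
$f{\left(s \right)} = 22$ ($f{\left(s \right)} = -3 + 5^{2} = -3 + 25 = 22$)
$\frac{1}{f{\left(B{\left(5 \left(-2\right) + 3,14 \right)} \right)}} = \frac{1}{22}$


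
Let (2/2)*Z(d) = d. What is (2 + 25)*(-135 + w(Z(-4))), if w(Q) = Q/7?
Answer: -25623/7 ≈ -3660.4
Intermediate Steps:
Z(d) = d
w(Q) = Q/7 (w(Q) = Q*(1/7) = Q/7)
(2 + 25)*(-135 + w(Z(-4))) = (2 + 25)*(-135 + (1/7)*(-4)) = 27*(-135 - 4/7) = 27*(-949/7) = -25623/7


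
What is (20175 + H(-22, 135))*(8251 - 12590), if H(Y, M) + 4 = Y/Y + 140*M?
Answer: -169533408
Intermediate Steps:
H(Y, M) = -3 + 140*M (H(Y, M) = -4 + (Y/Y + 140*M) = -4 + (1 + 140*M) = -3 + 140*M)
(20175 + H(-22, 135))*(8251 - 12590) = (20175 + (-3 + 140*135))*(8251 - 12590) = (20175 + (-3 + 18900))*(-4339) = (20175 + 18897)*(-4339) = 39072*(-4339) = -169533408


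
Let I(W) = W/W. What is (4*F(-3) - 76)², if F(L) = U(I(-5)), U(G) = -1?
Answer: 6400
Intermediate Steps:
I(W) = 1
F(L) = -1
(4*F(-3) - 76)² = (4*(-1) - 76)² = (-4 - 76)² = (-80)² = 6400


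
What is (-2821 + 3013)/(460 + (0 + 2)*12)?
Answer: 48/121 ≈ 0.39669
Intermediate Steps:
(-2821 + 3013)/(460 + (0 + 2)*12) = 192/(460 + 2*12) = 192/(460 + 24) = 192/484 = 192*(1/484) = 48/121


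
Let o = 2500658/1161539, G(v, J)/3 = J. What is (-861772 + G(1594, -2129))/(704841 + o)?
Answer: -1008400536701/818702810957 ≈ -1.2317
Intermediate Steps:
G(v, J) = 3*J
o = 2500658/1161539 (o = 2500658*(1/1161539) = 2500658/1161539 ≈ 2.1529)
(-861772 + G(1594, -2129))/(704841 + o) = (-861772 + 3*(-2129))/(704841 + 2500658/1161539) = (-861772 - 6387)/(818702810957/1161539) = -868159*1161539/818702810957 = -1008400536701/818702810957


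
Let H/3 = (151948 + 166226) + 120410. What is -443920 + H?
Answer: 871832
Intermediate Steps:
H = 1315752 (H = 3*((151948 + 166226) + 120410) = 3*(318174 + 120410) = 3*438584 = 1315752)
-443920 + H = -443920 + 1315752 = 871832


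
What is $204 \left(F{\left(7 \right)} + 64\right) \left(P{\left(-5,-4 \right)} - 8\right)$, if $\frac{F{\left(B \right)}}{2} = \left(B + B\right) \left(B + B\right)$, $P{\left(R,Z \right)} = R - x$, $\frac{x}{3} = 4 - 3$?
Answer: $-1488384$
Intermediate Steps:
$x = 3$ ($x = 3 \left(4 - 3\right) = 3 \cdot 1 = 3$)
$P{\left(R,Z \right)} = -3 + R$ ($P{\left(R,Z \right)} = R - 3 = -3 + R$)
$F{\left(B \right)} = 8 B^{2}$ ($F{\left(B \right)} = 2 \left(B + B\right) \left(B + B\right) = 2 \cdot 2 B 2 B = 2 \cdot 4 B^{2} = 8 B^{2}$)
$204 \left(F{\left(7 \right)} + 64\right) \left(P{\left(-5,-4 \right)} - 8\right) = 204 \left(8 \cdot 7^{2} + 64\right) \left(\left(-3 - 5\right) - 8\right) = 204 \left(8 \cdot 49 + 64\right) \left(-8 - 8\right) = 204 \left(392 + 64\right) \left(-16\right) = 204 \cdot 456 \left(-16\right) = 204 \left(-7296\right) = -1488384$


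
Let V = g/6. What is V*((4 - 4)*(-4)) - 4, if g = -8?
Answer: -4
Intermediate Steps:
V = -4/3 (V = -8/6 = -8*⅙ = -4/3 ≈ -1.3333)
V*((4 - 4)*(-4)) - 4 = -4*(4 - 4)*(-4)/3 - 4 = -0*(-4) - 4 = -4/3*0 - 4 = 0 - 4 = -4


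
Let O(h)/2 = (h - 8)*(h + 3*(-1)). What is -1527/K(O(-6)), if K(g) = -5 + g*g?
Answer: -1527/63499 ≈ -0.024048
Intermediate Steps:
O(h) = 2*(-8 + h)*(-3 + h) (O(h) = 2*((h - 8)*(h + 3*(-1))) = 2*((-8 + h)*(h - 3)) = 2*((-8 + h)*(-3 + h)) = 2*(-8 + h)*(-3 + h))
K(g) = -5 + g**2
-1527/K(O(-6)) = -1527/(-5 + (48 - 22*(-6) + 2*(-6)**2)**2) = -1527/(-5 + (48 + 132 + 2*36)**2) = -1527/(-5 + (48 + 132 + 72)**2) = -1527/(-5 + 252**2) = -1527/(-5 + 63504) = -1527/63499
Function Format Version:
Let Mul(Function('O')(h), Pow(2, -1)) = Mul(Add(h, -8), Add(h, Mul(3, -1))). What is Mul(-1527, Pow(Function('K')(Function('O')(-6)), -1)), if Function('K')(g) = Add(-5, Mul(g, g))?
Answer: Rational(-1527, 63499) ≈ -0.024048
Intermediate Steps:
Function('O')(h) = Mul(2, Add(-8, h), Add(-3, h)) (Function('O')(h) = Mul(2, Mul(Add(h, -8), Add(h, Mul(3, -1)))) = Mul(2, Mul(Add(-8, h), Add(h, -3))) = Mul(2, Mul(Add(-8, h), Add(-3, h))) = Mul(2, Add(-8, h), Add(-3, h)))
Function('K')(g) = Add(-5, Pow(g, 2))
Mul(-1527, Pow(Function('K')(Function('O')(-6)), -1)) = Mul(-1527, Pow(Add(-5, Pow(Add(48, Mul(-22, -6), Mul(2, Pow(-6, 2))), 2)), -1)) = Mul(-1527, Pow(Add(-5, Pow(Add(48, 132, Mul(2, 36)), 2)), -1)) = Mul(-1527, Pow(Add(-5, Pow(Add(48, 132, 72), 2)), -1)) = Mul(-1527, Pow(Add(-5, Pow(252, 2)), -1)) = Mul(-1527, Pow(Add(-5, 63504), -1)) = Mul(-1527, Pow(63499, -1)) = Mul(-1527, Rational(1, 63499)) = Rational(-1527, 63499)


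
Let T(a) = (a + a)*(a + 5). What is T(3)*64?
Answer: 3072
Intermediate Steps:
T(a) = 2*a*(5 + a) (T(a) = (2*a)*(5 + a) = 2*a*(5 + a))
T(3)*64 = (2*3*(5 + 3))*64 = (2*3*8)*64 = 48*64 = 3072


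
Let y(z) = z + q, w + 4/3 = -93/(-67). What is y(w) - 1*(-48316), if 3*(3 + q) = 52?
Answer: 3238136/67 ≈ 48330.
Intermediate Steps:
q = 43/3 (q = -3 + (⅓)*52 = -3 + 52/3 = 43/3 ≈ 14.333)
w = 11/201 (w = -4/3 - 93/(-67) = -4/3 - 93*(-1/67) = -4/3 + 93/67 = 11/201 ≈ 0.054726)
y(z) = 43/3 + z (y(z) = z + 43/3 = 43/3 + z)
y(w) - 1*(-48316) = (43/3 + 11/201) - 1*(-48316) = 964/67 + 48316 = 3238136/67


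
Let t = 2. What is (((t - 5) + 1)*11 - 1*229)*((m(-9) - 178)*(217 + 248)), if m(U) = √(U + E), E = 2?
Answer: 20775270 - 116715*I*√7 ≈ 2.0775e+7 - 3.088e+5*I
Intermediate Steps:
m(U) = √(2 + U) (m(U) = √(U + 2) = √(2 + U))
(((t - 5) + 1)*11 - 1*229)*((m(-9) - 178)*(217 + 248)) = (((2 - 5) + 1)*11 - 1*229)*((√(2 - 9) - 178)*(217 + 248)) = ((-3 + 1)*11 - 229)*((√(-7) - 178)*465) = (-2*11 - 229)*((I*√7 - 178)*465) = (-22 - 229)*((-178 + I*√7)*465) = -251*(-82770 + 465*I*√7) = 20775270 - 116715*I*√7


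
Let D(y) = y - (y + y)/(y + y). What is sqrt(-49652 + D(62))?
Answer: I*sqrt(49591) ≈ 222.69*I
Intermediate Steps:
D(y) = -1 + y (D(y) = y - 2*y/(2*y) = y - 2*y*1/(2*y) = y - 1*1 = y - 1 = -1 + y)
sqrt(-49652 + D(62)) = sqrt(-49652 + (-1 + 62)) = sqrt(-49652 + 61) = sqrt(-49591) = I*sqrt(49591)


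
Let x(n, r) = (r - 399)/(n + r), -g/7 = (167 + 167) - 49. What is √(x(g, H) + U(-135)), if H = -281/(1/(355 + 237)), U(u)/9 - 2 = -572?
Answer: I*√145359782627573/168347 ≈ 71.617*I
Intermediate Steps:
U(u) = -5130 (U(u) = 18 + 9*(-572) = 18 - 5148 = -5130)
g = -1995 (g = -7*((167 + 167) - 49) = -7*(334 - 49) = -7*285 = -1995)
H = -166352 (H = -281/(1/592) = -281/1/592 = -281*592 = -166352)
x(n, r) = (-399 + r)/(n + r)
√(x(g, H) + U(-135)) = √((-399 - 166352)/(-1995 - 166352) - 5130) = √(-166751/(-168347) - 5130) = √(-1/168347*(-166751) - 5130) = √(166751/168347 - 5130) = √(-863453359/168347) = I*√145359782627573/168347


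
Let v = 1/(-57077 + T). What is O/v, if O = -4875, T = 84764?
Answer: -134974125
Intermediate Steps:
v = 1/27687 (v = 1/(-57077 + 84764) = 1/27687 ≈ 3.6118e-5)
O/v = -4875/1/27687 = -4875*27687 = -134974125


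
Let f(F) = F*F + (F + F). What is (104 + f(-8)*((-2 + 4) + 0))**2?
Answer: 40000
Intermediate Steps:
f(F) = F**2 + 2*F
(104 + f(-8)*((-2 + 4) + 0))**2 = (104 + (-8*(2 - 8))*((-2 + 4) + 0))**2 = (104 + (-8*(-6))*(2 + 0))**2 = (104 + 48*2)**2 = (104 + 96)**2 = 200**2 = 40000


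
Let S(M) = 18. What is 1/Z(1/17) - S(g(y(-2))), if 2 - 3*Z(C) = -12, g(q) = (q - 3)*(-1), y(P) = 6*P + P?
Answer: -249/14 ≈ -17.786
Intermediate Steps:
y(P) = 7*P
g(q) = 3 - q (g(q) = (-3 + q)*(-1) = 3 - q)
Z(C) = 14/3 (Z(C) = 2/3 - 1/3*(-12) = 2/3 + 4 = 14/3)
1/Z(1/17) - S(g(y(-2))) = 1/(14/3) - 1*18 = 3/14 - 18 = -249/14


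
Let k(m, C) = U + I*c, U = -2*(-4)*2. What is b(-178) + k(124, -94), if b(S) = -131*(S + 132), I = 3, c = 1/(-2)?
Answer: 12081/2 ≈ 6040.5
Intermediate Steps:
c = -½ ≈ -0.50000
U = 16 (U = 8*2 = 16)
b(S) = -17292 - 131*S (b(S) = -131*(132 + S) = -17292 - 131*S)
k(m, C) = 29/2 (k(m, C) = 16 + 3*(-½) = 16 - 3/2 = 29/2)
b(-178) + k(124, -94) = (-17292 - 131*(-178)) + 29/2 = (-17292 + 23318) + 29/2 = 6026 + 29/2 = 12081/2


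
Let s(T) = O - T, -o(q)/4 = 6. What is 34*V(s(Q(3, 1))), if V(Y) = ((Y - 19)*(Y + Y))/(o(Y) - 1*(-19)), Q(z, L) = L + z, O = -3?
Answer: -12376/5 ≈ -2475.2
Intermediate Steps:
o(q) = -24 (o(q) = -4*6 = -24)
s(T) = -3 - T
V(Y) = -2*Y*(-19 + Y)/5 (V(Y) = ((Y - 19)*(Y + Y))/(-24 - 1*(-19)) = ((-19 + Y)*(2*Y))/(-24 + 19) = (2*Y*(-19 + Y))/(-5) = (2*Y*(-19 + Y))*(-⅕) = -2*Y*(-19 + Y)/5)
34*V(s(Q(3, 1))) = 34*(2*(-3 - (1 + 3))*(19 - (-3 - (1 + 3)))/5) = 34*(2*(-3 - 1*4)*(19 - (-3 - 1*4))/5) = 34*(2*(-3 - 4)*(19 - (-3 - 4))/5) = 34*((⅖)*(-7)*(19 - 1*(-7))) = 34*((⅖)*(-7)*(19 + 7)) = 34*((⅖)*(-7)*26) = 34*(-364/5) = -12376/5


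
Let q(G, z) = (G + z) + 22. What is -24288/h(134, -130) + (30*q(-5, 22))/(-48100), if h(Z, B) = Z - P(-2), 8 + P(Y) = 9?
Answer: -8987757/49210 ≈ -182.64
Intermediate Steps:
q(G, z) = 22 + G + z
P(Y) = 1 (P(Y) = -8 + 9 = 1)
h(Z, B) = -1 + Z (h(Z, B) = Z - 1*1 = Z - 1 = -1 + Z)
-24288/h(134, -130) + (30*q(-5, 22))/(-48100) = -24288/(-1 + 134) + (30*(22 - 5 + 22))/(-48100) = -24288/133 + (30*39)*(-1/48100) = -24288*1/133 + 1170*(-1/48100) = -24288/133 - 9/370 = -8987757/49210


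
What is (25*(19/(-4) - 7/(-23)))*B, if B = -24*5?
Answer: 306750/23 ≈ 13337.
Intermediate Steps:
B = -120
(25*(19/(-4) - 7/(-23)))*B = (25*(19/(-4) - 7/(-23)))*(-120) = (25*(19*(-¼) - 7*(-1/23)))*(-120) = (25*(-19/4 + 7/23))*(-120) = (25*(-409/92))*(-120) = -10225/92*(-120) = 306750/23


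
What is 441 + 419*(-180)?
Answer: -74979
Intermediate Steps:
441 + 419*(-180) = 441 - 75420 = -74979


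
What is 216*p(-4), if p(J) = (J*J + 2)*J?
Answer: -15552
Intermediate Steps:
p(J) = J*(2 + J²) (p(J) = (J² + 2)*J = (2 + J²)*J = J*(2 + J²))
216*p(-4) = 216*(-4*(2 + (-4)²)) = 216*(-4*(2 + 16)) = 216*(-4*18) = 216*(-72) = -15552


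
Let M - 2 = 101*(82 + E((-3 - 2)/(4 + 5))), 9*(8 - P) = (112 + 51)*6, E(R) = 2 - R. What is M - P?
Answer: 77785/9 ≈ 8642.8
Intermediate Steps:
P = -302/3 (P = 8 - (112 + 51)*6/9 = 8 - 163*6/9 = 8 - ⅑*978 = 8 - 326/3 = -302/3 ≈ -100.67)
M = 76879/9 (M = 2 + 101*(82 + (2 - (-3 - 2)/(4 + 5))) = 2 + 101*(82 + (2 - (-5)/9)) = 2 + 101*(82 + (2 - 1*(-5/9))) = 2 + 101*(82 + (2 + 5/9)) = 2 + 101*(82 + 23/9) = 2 + 101*(761/9) = 2 + 76861/9 = 76879/9 ≈ 8542.1)
M - P = 76879/9 - 1*(-302/3) = 76879/9 + 302/3 = 77785/9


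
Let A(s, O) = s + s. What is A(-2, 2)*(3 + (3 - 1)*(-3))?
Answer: 12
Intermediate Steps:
A(s, O) = 2*s
A(-2, 2)*(3 + (3 - 1)*(-3)) = (2*(-2))*(3 + (3 - 1)*(-3)) = -4*(3 + 2*(-3)) = -4*(3 - 6) = -4*(-3) = 12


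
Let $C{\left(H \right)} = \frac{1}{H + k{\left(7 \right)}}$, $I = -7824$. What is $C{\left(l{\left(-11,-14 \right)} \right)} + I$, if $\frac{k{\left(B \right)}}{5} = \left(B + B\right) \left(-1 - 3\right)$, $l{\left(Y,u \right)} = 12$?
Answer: $- \frac{2096833}{268} \approx -7824.0$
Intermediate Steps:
$k{\left(B \right)} = - 40 B$ ($k{\left(B \right)} = 5 \left(B + B\right) \left(-1 - 3\right) = 5 \cdot 2 B \left(-4\right) = 5 \left(- 8 B\right) = - 40 B$)
$C{\left(H \right)} = \frac{1}{-280 + H}$ ($C{\left(H \right)} = \frac{1}{H - 280} = \frac{1}{-280 + H}$)
$C{\left(l{\left(-11,-14 \right)} \right)} + I = \frac{1}{-280 + 12} - 7824 = \frac{1}{-268} - 7824 = - \frac{1}{268} - 7824 = - \frac{2096833}{268}$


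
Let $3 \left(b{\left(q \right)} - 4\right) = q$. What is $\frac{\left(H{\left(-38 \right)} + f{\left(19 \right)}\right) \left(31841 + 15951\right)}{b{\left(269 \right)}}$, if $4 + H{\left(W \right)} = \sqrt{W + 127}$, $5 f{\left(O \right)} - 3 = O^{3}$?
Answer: $\frac{980978592}{1405} + \frac{143376 \sqrt{89}}{281} \approx 7.0302 \cdot 10^{5}$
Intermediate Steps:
$b{\left(q \right)} = 4 + \frac{q}{3}$
$f{\left(O \right)} = \frac{3}{5} + \frac{O^{3}}{5}$
$H{\left(W \right)} = -4 + \sqrt{127 + W}$ ($H{\left(W \right)} = -4 + \sqrt{W + 127} = -4 + \sqrt{127 + W}$)
$\frac{\left(H{\left(-38 \right)} + f{\left(19 \right)}\right) \left(31841 + 15951\right)}{b{\left(269 \right)}} = \frac{\left(\left(-4 + \sqrt{127 - 38}\right) + \left(\frac{3}{5} + \frac{19^{3}}{5}\right)\right) \left(31841 + 15951\right)}{4 + \frac{1}{3} \cdot 269} = \frac{\left(\left(-4 + \sqrt{89}\right) + \left(\frac{3}{5} + \frac{1}{5} \cdot 6859\right)\right) 47792}{4 + \frac{269}{3}} = \frac{\left(\left(-4 + \sqrt{89}\right) + \left(\frac{3}{5} + \frac{6859}{5}\right)\right) 47792}{\frac{281}{3}} = \left(\left(-4 + \sqrt{89}\right) + \frac{6862}{5}\right) 47792 \cdot \frac{3}{281} = \left(\frac{6842}{5} + \sqrt{89}\right) 47792 \cdot \frac{3}{281} = \left(\frac{326992864}{5} + 47792 \sqrt{89}\right) \frac{3}{281} = \frac{980978592}{1405} + \frac{143376 \sqrt{89}}{281}$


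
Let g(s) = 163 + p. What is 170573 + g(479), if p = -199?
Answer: 170537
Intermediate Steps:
g(s) = -36 (g(s) = 163 - 199 = -36)
170573 + g(479) = 170573 - 36 = 170537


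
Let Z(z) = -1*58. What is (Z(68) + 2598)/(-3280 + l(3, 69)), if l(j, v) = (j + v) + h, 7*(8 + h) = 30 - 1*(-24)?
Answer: -8890/11229 ≈ -0.79170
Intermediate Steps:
h = -2/7 (h = -8 + (30 - 1*(-24))/7 = -8 + (30 + 24)/7 = -8 + (⅐)*54 = -8 + 54/7 = -2/7 ≈ -0.28571)
Z(z) = -58
l(j, v) = -2/7 + j + v (l(j, v) = (j + v) - 2/7 = -2/7 + j + v)
(Z(68) + 2598)/(-3280 + l(3, 69)) = (-58 + 2598)/(-3280 + (-2/7 + 3 + 69)) = 2540/(-3280 + 502/7) = 2540/(-22458/7) = 2540*(-7/22458) = -8890/11229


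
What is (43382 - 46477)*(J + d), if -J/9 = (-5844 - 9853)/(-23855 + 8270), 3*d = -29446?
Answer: 94777097417/3117 ≈ 3.0406e+7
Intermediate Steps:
d = -29446/3 (d = (⅓)*(-29446) = -29446/3 ≈ -9815.3)
J = -47091/5195 (J = -9*(-5844 - 9853)/(-23855 + 8270) = -(-141273)/(-15585) = -(-141273)*(-1)/15585 = -9*15697/15585 = -47091/5195 ≈ -9.0647)
(43382 - 46477)*(J + d) = (43382 - 46477)*(-47091/5195 - 29446/3) = -3095*(-153113243/15585) = 94777097417/3117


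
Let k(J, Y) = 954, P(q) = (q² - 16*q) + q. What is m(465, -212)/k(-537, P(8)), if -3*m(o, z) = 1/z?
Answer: 1/606744 ≈ 1.6481e-6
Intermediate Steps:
m(o, z) = -1/(3*z)
P(q) = q² - 15*q
m(465, -212)/k(-537, P(8)) = -⅓/(-212)/954 = -⅓*(-1/212)*(1/954) = (1/636)*(1/954) = 1/606744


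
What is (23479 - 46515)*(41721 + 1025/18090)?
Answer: -1738605046594/1809 ≈ -9.6109e+8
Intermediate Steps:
(23479 - 46515)*(41721 + 1025/18090) = -23036*(41721 + 1025*(1/18090)) = -23036*(41721 + 205/3618) = -23036*150946783/3618 = -1738605046594/1809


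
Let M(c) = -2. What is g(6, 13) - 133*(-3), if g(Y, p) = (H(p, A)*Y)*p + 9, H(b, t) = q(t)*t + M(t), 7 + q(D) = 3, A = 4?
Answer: -996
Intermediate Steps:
q(D) = -4 (q(D) = -7 + 3 = -4)
H(b, t) = -2 - 4*t (H(b, t) = -4*t - 2 = -2 - 4*t)
g(Y, p) = 9 - 18*Y*p (g(Y, p) = ((-2 - 4*4)*Y)*p + 9 = ((-2 - 16)*Y)*p + 9 = (-18*Y)*p + 9 = -18*Y*p + 9 = 9 - 18*Y*p)
g(6, 13) - 133*(-3) = (9 - 18*6*13) - 133*(-3) = (9 - 1404) + 399 = -1395 + 399 = -996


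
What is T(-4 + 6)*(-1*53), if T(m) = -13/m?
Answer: 689/2 ≈ 344.50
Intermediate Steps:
T(-4 + 6)*(-1*53) = (-13/(-4 + 6))*(-1*53) = -13/2*(-53) = 689/2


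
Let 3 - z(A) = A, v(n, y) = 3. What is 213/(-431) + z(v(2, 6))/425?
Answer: -213/431 ≈ -0.49420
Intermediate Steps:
z(A) = 3 - A
213/(-431) + z(v(2, 6))/425 = 213/(-431) + (3 - 1*3)/425 = 213*(-1/431) + (3 - 3)*(1/425) = -213/431 + 0*(1/425) = -213/431 + 0 = -213/431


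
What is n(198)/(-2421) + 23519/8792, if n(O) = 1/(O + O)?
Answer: 5637008203/2107257768 ≈ 2.6750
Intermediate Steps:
n(O) = 1/(2*O)
n(198)/(-2421) + 23519/8792 = ((½)/198)/(-2421) + 23519/8792 = ((½)*(1/198))*(-1/2421) + 23519*(1/8792) = (1/396)*(-1/2421) + 23519/8792 = -1/958716 + 23519/8792 = 5637008203/2107257768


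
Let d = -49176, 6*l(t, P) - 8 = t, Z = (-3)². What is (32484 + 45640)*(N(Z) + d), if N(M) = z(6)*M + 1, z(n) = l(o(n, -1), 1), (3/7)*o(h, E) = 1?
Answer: -3840536778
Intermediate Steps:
o(h, E) = 7/3 (o(h, E) = (7/3)*1 = 7/3)
Z = 9
l(t, P) = 4/3 + t/6
z(n) = 31/18 (z(n) = 4/3 + (⅙)*(7/3) = 4/3 + 7/18 = 31/18)
N(M) = 1 + 31*M/18 (N(M) = 31*M/18 + 1 = 1 + 31*M/18)
(32484 + 45640)*(N(Z) + d) = (32484 + 45640)*((1 + (31/18)*9) - 49176) = 78124*((1 + 31/2) - 49176) = 78124*(33/2 - 49176) = 78124*(-98319/2) = -3840536778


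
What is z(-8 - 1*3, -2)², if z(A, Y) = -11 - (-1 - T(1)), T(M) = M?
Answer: 81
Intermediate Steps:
z(A, Y) = -9 (z(A, Y) = -11 - (-1 - 1*1) = -11 - (-1 - 1) = -11 - 1*(-2) = -11 + 2 = -9)
z(-8 - 1*3, -2)² = (-9)² = 81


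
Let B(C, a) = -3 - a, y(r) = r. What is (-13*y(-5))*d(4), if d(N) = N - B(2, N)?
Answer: 715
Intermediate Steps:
d(N) = 3 + 2*N (d(N) = N - (-3 - N) = N + (3 + N) = 3 + 2*N)
(-13*y(-5))*d(4) = (-13*(-5))*(3 + 2*4) = 65*(3 + 8) = 65*11 = 715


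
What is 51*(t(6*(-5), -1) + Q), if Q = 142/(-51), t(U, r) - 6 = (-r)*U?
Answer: -1366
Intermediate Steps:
t(U, r) = 6 - U*r (t(U, r) = 6 + (-r)*U = 6 - U*r)
Q = -142/51 (Q = 142*(-1/51) = -142/51 ≈ -2.7843)
51*(t(6*(-5), -1) + Q) = 51*((6 - 1*6*(-5)*(-1)) - 142/51) = 51*((6 - 1*(-30)*(-1)) - 142/51) = 51*((6 - 30) - 142/51) = 51*(-24 - 142/51) = 51*(-1366/51) = -1366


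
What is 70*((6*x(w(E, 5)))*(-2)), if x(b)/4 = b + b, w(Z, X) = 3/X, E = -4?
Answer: -4032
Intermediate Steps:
x(b) = 8*b (x(b) = 4*(b + b) = 4*(2*b) = 8*b)
70*((6*x(w(E, 5)))*(-2)) = 70*((6*(8*(3/5)))*(-2)) = 70*((6*(8*(3*(⅕))))*(-2)) = 70*((6*(8*(⅗)))*(-2)) = 70*((6*(24/5))*(-2)) = 70*((144/5)*(-2)) = 70*(-288/5) = -4032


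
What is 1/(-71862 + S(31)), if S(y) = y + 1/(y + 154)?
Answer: -185/13288734 ≈ -1.3922e-5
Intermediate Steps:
S(y) = y + 1/(154 + y)
1/(-71862 + S(31)) = 1/(-71862 + (1 + 31² + 154*31)/(154 + 31)) = 1/(-71862 + (1 + 961 + 4774)/185) = 1/(-71862 + (1/185)*5736) = 1/(-71862 + 5736/185) = 1/(-13288734/185) = -185/13288734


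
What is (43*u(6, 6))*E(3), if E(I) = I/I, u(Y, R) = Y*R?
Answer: 1548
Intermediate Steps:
u(Y, R) = R*Y
E(I) = 1
(43*u(6, 6))*E(3) = (43*(6*6))*1 = (43*36)*1 = 1548*1 = 1548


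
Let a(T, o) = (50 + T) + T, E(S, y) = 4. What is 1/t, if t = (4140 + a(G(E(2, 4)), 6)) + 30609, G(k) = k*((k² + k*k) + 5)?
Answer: 1/35095 ≈ 2.8494e-5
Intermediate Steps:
G(k) = k*(5 + 2*k²) (G(k) = k*((k² + k²) + 5) = k*(2*k² + 5) = k*(5 + 2*k²))
a(T, o) = 50 + 2*T
t = 35095 (t = (4140 + (50 + 2*(4*(5 + 2*4²)))) + 30609 = (4140 + (50 + 2*(4*(5 + 2*16)))) + 30609 = (4140 + (50 + 2*(4*(5 + 32)))) + 30609 = (4140 + (50 + 2*(4*37))) + 30609 = (4140 + (50 + 2*148)) + 30609 = (4140 + (50 + 296)) + 30609 = (4140 + 346) + 30609 = 4486 + 30609 = 35095)
1/t = 1/35095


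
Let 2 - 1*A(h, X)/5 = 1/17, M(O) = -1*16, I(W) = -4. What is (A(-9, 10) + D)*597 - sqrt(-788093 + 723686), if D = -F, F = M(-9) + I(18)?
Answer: 301485/17 - I*sqrt(64407) ≈ 17734.0 - 253.79*I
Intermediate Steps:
M(O) = -16
F = -20 (F = -16 - 4 = -20)
D = 20 (D = -1*(-20) = 20)
A(h, X) = 165/17 (A(h, X) = 10 - 5/17 = 165/17)
(A(-9, 10) + D)*597 - sqrt(-788093 + 723686) = (165/17 + 20)*597 - sqrt(-788093 + 723686) = (505/17)*597 - sqrt(-64407) = 301485/17 - I*sqrt(64407)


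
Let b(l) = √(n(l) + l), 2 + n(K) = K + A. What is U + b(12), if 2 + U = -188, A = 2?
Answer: -190 + 2*√6 ≈ -185.10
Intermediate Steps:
n(K) = K (n(K) = -2 + (K + 2) = -2 + (2 + K) = K)
b(l) = √2*√l (b(l) = √(l + l) = √(2*l) = √2*√l)
U = -190 (U = -2 - 188 = -190)
U + b(12) = -190 + √2*√12 = -190 + √2*(2*√3) = -190 + 2*√6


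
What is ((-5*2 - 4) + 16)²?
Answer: 4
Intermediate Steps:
((-5*2 - 4) + 16)² = ((-10 - 4) + 16)² = (-14 + 16)² = 2² = 4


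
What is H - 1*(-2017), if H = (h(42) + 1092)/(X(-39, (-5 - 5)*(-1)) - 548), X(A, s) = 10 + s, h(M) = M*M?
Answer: 44255/22 ≈ 2011.6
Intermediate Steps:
h(M) = M²
H = -119/22 (H = (42² + 1092)/((10 + (-5 - 5)*(-1)) - 548) = (1764 + 1092)/((10 - 10*(-1)) - 548) = 2856/((10 + 10) - 548) = 2856/(20 - 548) = 2856/(-528) = 2856*(-1/528) = -119/22 ≈ -5.4091)
H - 1*(-2017) = -119/22 - 1*(-2017) = -119/22 + 2017 = 44255/22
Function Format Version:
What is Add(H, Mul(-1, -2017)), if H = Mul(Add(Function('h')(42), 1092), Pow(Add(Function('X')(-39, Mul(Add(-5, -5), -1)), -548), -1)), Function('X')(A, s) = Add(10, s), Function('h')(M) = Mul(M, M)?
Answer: Rational(44255, 22) ≈ 2011.6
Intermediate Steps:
Function('h')(M) = Pow(M, 2)
H = Rational(-119, 22) (H = Mul(Add(Pow(42, 2), 1092), Pow(Add(Add(10, Mul(Add(-5, -5), -1)), -548), -1)) = Mul(Add(1764, 1092), Pow(Add(Add(10, Mul(-10, -1)), -548), -1)) = Mul(2856, Pow(Add(Add(10, 10), -548), -1)) = Mul(2856, Pow(Add(20, -548), -1)) = Mul(2856, Pow(-528, -1)) = Mul(2856, Rational(-1, 528)) = Rational(-119, 22) ≈ -5.4091)
Add(H, Mul(-1, -2017)) = Add(Rational(-119, 22), Mul(-1, -2017)) = Add(Rational(-119, 22), 2017) = Rational(44255, 22)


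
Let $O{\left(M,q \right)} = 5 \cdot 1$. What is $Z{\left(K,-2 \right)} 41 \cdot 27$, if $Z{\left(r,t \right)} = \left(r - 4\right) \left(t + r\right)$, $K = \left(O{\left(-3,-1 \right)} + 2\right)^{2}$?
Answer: $2341305$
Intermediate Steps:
$O{\left(M,q \right)} = 5$
$K = 49$ ($K = \left(5 + 2\right)^{2} = 7^{2} = 49$)
$Z{\left(r,t \right)} = \left(-4 + r\right) \left(r + t\right)$
$Z{\left(K,-2 \right)} 41 \cdot 27 = \left(49^{2} - 196 - -8 + 49 \left(-2\right)\right) 41 \cdot 27 = \left(2401 - 196 + 8 - 98\right) 41 \cdot 27 = 2115 \cdot 41 \cdot 27 = 86715 \cdot 27 = 2341305$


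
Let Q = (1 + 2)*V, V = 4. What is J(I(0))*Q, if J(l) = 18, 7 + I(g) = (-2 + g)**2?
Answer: 216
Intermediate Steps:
I(g) = -7 + (-2 + g)**2
Q = 12 (Q = (1 + 2)*4 = 3*4 = 12)
J(I(0))*Q = 18*12 = 216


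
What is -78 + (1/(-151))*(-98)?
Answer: -11680/151 ≈ -77.351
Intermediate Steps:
-78 + (1/(-151))*(-98) = -78 + (1*(-1/151))*(-98) = -78 - 1/151*(-98) = -78 + 98/151 = -11680/151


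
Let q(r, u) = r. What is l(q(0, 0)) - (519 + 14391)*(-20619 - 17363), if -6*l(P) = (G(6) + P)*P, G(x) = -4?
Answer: 566311620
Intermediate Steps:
l(P) = -P*(-4 + P)/6 (l(P) = -(-4 + P)*P/6 = -P*(-4 + P)/6)
l(q(0, 0)) - (519 + 14391)*(-20619 - 17363) = (1/6)*0*(4 - 1*0) - (519 + 14391)*(-20619 - 17363) = (1/6)*0*(4 + 0) - 14910*(-37982) = (1/6)*0*4 - 1*(-566311620) = 0 + 566311620 = 566311620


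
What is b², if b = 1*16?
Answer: 256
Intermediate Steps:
b = 16
b² = 16² = 256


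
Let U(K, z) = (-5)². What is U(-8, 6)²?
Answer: 625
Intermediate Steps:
U(K, z) = 25
U(-8, 6)² = 25² = 625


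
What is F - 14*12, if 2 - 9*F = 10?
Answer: -1520/9 ≈ -168.89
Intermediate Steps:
F = -8/9 (F = 2/9 - ⅑*10 = 2/9 - 10/9 = -8/9 ≈ -0.88889)
F - 14*12 = -8/9 - 14*12 = -8/9 - 168 = -1520/9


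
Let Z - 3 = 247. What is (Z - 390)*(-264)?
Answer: 36960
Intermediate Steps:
Z = 250 (Z = 3 + 247 = 250)
(Z - 390)*(-264) = (250 - 390)*(-264) = -140*(-264) = 36960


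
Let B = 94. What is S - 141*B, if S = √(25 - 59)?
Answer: -13254 + I*√34 ≈ -13254.0 + 5.831*I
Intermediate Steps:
S = I*√34 (S = √(-34) = I*√34 ≈ 5.8309*I)
S - 141*B = I*√34 - 141*94 = I*√34 - 13254 = -13254 + I*√34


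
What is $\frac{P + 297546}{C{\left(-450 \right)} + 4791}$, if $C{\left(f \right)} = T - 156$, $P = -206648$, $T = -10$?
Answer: $\frac{90898}{4625} \approx 19.654$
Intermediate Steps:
$C{\left(f \right)} = -166$ ($C{\left(f \right)} = -10 - 156 = -166$)
$\frac{P + 297546}{C{\left(-450 \right)} + 4791} = \frac{-206648 + 297546}{-166 + 4791} = \frac{90898}{4625}$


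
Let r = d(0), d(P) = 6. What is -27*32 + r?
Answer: -858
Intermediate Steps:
r = 6
-27*32 + r = -27*32 + 6 = -864 + 6 = -858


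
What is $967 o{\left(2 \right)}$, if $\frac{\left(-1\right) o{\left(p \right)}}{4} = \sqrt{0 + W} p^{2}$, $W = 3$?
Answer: $- 15472 \sqrt{3} \approx -26798.0$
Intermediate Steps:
$o{\left(p \right)} = - 4 \sqrt{3} p^{2}$ ($o{\left(p \right)} = - 4 \sqrt{0 + 3} p^{2} = - 4 \sqrt{3} p^{2}$)
$967 o{\left(2 \right)} = 967 \left(- 4 \sqrt{3} \cdot 2^{2}\right) = 967 \left(\left(-4\right) \sqrt{3} \cdot 4\right) = 967 \left(- 16 \sqrt{3}\right) = - 15472 \sqrt{3}$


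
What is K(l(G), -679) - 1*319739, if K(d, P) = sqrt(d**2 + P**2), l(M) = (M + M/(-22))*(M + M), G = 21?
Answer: -319739 + 7*sqrt(2888818)/11 ≈ -3.1866e+5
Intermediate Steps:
l(M) = 21*M**2/11 (l(M) = (M + M*(-1/22))*(2*M) = (M - M/22)*(2*M) = (21*M/22)*(2*M) = 21*M**2/11)
K(d, P) = sqrt(P**2 + d**2)
K(l(G), -679) - 1*319739 = sqrt((-679)**2 + ((21/11)*21**2)**2) - 1*319739 = sqrt(461041 + ((21/11)*441)**2) - 319739 = sqrt(461041 + (9261/11)**2) - 319739 = sqrt(461041 + 85766121/121) - 319739 = sqrt(141552082/121) - 319739 = 7*sqrt(2888818)/11 - 319739 = -319739 + 7*sqrt(2888818)/11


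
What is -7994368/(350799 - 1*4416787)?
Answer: 1998592/1016497 ≈ 1.9662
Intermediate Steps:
-7994368/(350799 - 1*4416787) = -7994368/(350799 - 4416787) = -7994368/(-4065988) = -7994368*(-1/4065988) = 1998592/1016497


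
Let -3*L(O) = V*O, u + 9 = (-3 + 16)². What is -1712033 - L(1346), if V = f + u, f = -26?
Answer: -4955735/3 ≈ -1.6519e+6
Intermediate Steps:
u = 160 (u = -9 + (-3 + 16)² = -9 + 13² = -9 + 169 = 160)
V = 134 (V = -26 + 160 = 134)
L(O) = -134*O/3
-1712033 - L(1346) = -1712033 - (-134)*1346/3 = -1712033 - 1*(-180364/3) = -1712033 + 180364/3 = -4955735/3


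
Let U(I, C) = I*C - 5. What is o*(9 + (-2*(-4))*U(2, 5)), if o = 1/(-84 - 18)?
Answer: -49/102 ≈ -0.48039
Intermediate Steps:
o = -1/102 (o = 1/(-102) = -1/102 ≈ -0.0098039)
U(I, C) = -5 + C*I (U(I, C) = C*I - 5 = -5 + C*I)
o*(9 + (-2*(-4))*U(2, 5)) = -(9 + (-2*(-4))*(-5 + 5*2))/102 = -(9 + 8*(-5 + 10))/102 = -(9 + 8*5)/102 = -(9 + 40)/102 = -1/102*49 = -49/102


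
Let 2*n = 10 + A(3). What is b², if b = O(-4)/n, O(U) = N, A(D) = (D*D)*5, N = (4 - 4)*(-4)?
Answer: 0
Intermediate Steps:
N = 0 (N = 0*(-4) = 0)
A(D) = 5*D² (A(D) = D²*5 = 5*D²)
O(U) = 0
n = 55/2 (n = (10 + 5*3²)/2 = (10 + 5*9)/2 = (10 + 45)/2 = (½)*55 = 55/2 ≈ 27.500)
b = 0 (b = 0/(55/2) = 0*(2/55) = 0)
b² = 0² = 0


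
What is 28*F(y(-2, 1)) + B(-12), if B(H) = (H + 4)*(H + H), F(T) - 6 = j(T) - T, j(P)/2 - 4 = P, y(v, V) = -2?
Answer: 528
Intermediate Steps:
j(P) = 8 + 2*P
F(T) = 14 + T (F(T) = 6 + ((8 + 2*T) - T) = 6 + (8 + T) = 14 + T)
B(H) = 2*H*(4 + H) (B(H) = (4 + H)*(2*H) = 2*H*(4 + H))
28*F(y(-2, 1)) + B(-12) = 28*(14 - 2) + 2*(-12)*(4 - 12) = 28*12 + 2*(-12)*(-8) = 336 + 192 = 528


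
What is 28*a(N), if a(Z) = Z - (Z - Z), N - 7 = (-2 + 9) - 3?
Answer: 308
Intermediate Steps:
N = 11 (N = 7 + ((-2 + 9) - 3) = 7 + (7 - 3) = 7 + 4 = 11)
a(Z) = Z (a(Z) = Z - 1*0 = Z + 0 = Z)
28*a(N) = 28*11 = 308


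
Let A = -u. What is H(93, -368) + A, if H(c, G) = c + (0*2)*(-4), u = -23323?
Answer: 23416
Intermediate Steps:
A = 23323 (A = -1*(-23323) = 23323)
H(c, G) = c (H(c, G) = c + 0*(-4) = c + 0 = c)
H(93, -368) + A = 93 + 23323 = 23416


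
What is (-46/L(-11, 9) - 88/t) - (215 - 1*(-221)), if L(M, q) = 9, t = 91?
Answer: -362062/819 ≈ -442.08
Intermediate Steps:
(-46/L(-11, 9) - 88/t) - (215 - 1*(-221)) = (-46/9 - 88/91) - (215 - 1*(-221)) = (-46*⅑ - 88*1/91) - (215 + 221) = (-46/9 - 88/91) - 1*436 = -4978/819 - 436 = -362062/819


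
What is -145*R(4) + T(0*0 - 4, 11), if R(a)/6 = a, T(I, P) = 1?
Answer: -3479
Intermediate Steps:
R(a) = 6*a
-145*R(4) + T(0*0 - 4, 11) = -870*4 + 1 = -145*24 + 1 = -3480 + 1 = -3479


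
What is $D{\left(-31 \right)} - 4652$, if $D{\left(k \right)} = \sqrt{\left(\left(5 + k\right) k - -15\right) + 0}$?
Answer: $-4652 + \sqrt{821} \approx -4623.3$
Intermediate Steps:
$D{\left(k \right)} = \sqrt{15 + k \left(5 + k\right)}$ ($D{\left(k \right)} = \sqrt{\left(k \left(5 + k\right) + 15\right) + 0} = \sqrt{\left(15 + k \left(5 + k\right)\right) + 0} = \sqrt{15 + k \left(5 + k\right)}$)
$D{\left(-31 \right)} - 4652 = \sqrt{15 + \left(-31\right)^{2} + 5 \left(-31\right)} - 4652 = \sqrt{15 + 961 - 155} - 4652 = \sqrt{821} - 4652 = -4652 + \sqrt{821}$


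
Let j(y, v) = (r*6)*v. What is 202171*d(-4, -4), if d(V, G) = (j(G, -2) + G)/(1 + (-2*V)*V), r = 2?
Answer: 5660788/31 ≈ 1.8261e+5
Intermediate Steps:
j(y, v) = 12*v (j(y, v) = (2*6)*v = 12*v)
d(V, G) = (-24 + G)/(1 - 2*V**2) (d(V, G) = (12*(-2) + G)/(1 + (-2*V)*V) = (-24 + G)/(1 - 2*V**2))
202171*d(-4, -4) = 202171*((24 - 1*(-4))/(-1 + 2*(-4)**2)) = 202171*((24 + 4)/(-1 + 2*16)) = 202171*(28/(-1 + 32)) = 202171*(28/31) = 5660788/31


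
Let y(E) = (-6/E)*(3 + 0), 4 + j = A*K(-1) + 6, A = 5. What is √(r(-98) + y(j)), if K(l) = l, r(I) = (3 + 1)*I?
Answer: I*√386 ≈ 19.647*I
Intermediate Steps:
r(I) = 4*I
j = -3 (j = -4 + (5*(-1) + 6) = -4 + (-5 + 6) = -4 + 1 = -3)
y(E) = -18/E (y(E) = -6/E*3 = -18/E)
√(r(-98) + y(j)) = √(4*(-98) - 18/(-3)) = √(-392 - 18*(-⅓)) = √(-392 + 6) = √(-386) = I*√386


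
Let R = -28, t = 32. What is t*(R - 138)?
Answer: -5312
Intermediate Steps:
t*(R - 138) = 32*(-28 - 138) = 32*(-166) = -5312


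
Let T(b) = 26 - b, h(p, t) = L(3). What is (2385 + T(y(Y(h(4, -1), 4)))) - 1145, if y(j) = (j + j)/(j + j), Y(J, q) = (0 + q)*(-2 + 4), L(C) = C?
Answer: 1265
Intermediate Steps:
h(p, t) = 3
Y(J, q) = 2*q (Y(J, q) = q*2 = 2*q)
y(j) = 1 (y(j) = (2*j)/((2*j)) = (2*j)*(1/(2*j)) = 1)
(2385 + T(y(Y(h(4, -1), 4)))) - 1145 = (2385 + (26 - 1*1)) - 1145 = (2385 + (26 - 1)) - 1145 = (2385 + 25) - 1145 = 2410 - 1145 = 1265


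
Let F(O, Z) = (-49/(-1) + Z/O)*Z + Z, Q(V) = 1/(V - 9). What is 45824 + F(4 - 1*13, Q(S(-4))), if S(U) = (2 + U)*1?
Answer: 49897385/1089 ≈ 45819.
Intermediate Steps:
S(U) = 2 + U
Q(V) = 1/(-9 + V)
F(O, Z) = Z + Z*(49 + Z/O) (F(O, Z) = (-49*(-1) + Z/O)*Z + Z = (49 + Z/O)*Z + Z = Z*(49 + Z/O) + Z = Z + Z*(49 + Z/O))
45824 + F(4 - 1*13, Q(S(-4))) = 45824 + (1/(-9 + (2 - 4)) + 50*(4 - 1*13))/((-9 + (2 - 4))*(4 - 1*13)) = 45824 + (1/(-9 - 2) + 50*(4 - 13))/((-9 - 2)*(4 - 13)) = 45824 + (1/(-11) + 50*(-9))/(-11*(-9)) = 45824 - 1/11*(-⅑)*(-1/11 - 450) = 45824 - 1/11*(-⅑)*(-4951/11) = 45824 - 4951/1089 = 49897385/1089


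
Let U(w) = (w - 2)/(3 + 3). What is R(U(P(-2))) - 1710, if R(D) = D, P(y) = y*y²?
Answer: -5135/3 ≈ -1711.7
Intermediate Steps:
P(y) = y³
U(w) = -⅓ + w/6 (U(w) = (-2 + w)/6 = (-2 + w)*(⅙) = -⅓ + w/6)
R(U(P(-2))) - 1710 = (-⅓ + (⅙)*(-2)³) - 1710 = (-⅓ + (⅙)*(-8)) - 1710 = (-⅓ - 4/3) - 1710 = -5/3 - 1710 = -5135/3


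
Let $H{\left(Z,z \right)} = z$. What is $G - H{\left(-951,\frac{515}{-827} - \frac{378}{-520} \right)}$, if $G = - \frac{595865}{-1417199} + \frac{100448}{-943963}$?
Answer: $\frac{4284461468541}{20416650641660} \approx 0.20985$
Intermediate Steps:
$G = \frac{29818987}{94952333}$ ($G = \left(-595865\right) \left(- \frac{1}{1417199}\right) + 100448 \left(- \frac{1}{943963}\right) = \frac{595865}{1417199} - \frac{1376}{12931} = \frac{29818987}{94952333} \approx 0.31404$)
$G - H{\left(-951,\frac{515}{-827} - \frac{378}{-520} \right)} = \frac{29818987}{94952333} - \left(\frac{515}{-827} - \frac{378}{-520}\right) = \frac{29818987}{94952333} - \left(515 \left(- \frac{1}{827}\right) - - \frac{189}{260}\right) = \frac{29818987}{94952333} - \left(- \frac{515}{827} + \frac{189}{260}\right) = \frac{29818987}{94952333} - \frac{22403}{215020} = \frac{4284461468541}{20416650641660}$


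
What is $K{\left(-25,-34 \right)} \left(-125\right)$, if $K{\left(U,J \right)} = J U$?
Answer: $-106250$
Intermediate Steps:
$K{\left(-25,-34 \right)} \left(-125\right) = \left(-34\right) \left(-25\right) \left(-125\right) = 850 \left(-125\right) = -106250$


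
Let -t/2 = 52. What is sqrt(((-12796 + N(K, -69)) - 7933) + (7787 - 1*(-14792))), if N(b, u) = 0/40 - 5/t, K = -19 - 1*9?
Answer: sqrt(5002530)/52 ≈ 43.012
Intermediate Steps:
t = -104 (t = -2*52 = -104)
K = -28 (K = -19 - 9 = -28)
N(b, u) = 5/104 (N(b, u) = 0/40 - 5/(-104) = 0*(1/40) - 5*(-1/104) = 0 + 5/104 = 5/104)
sqrt(((-12796 + N(K, -69)) - 7933) + (7787 - 1*(-14792))) = sqrt(((-12796 + 5/104) - 7933) + (7787 - 1*(-14792))) = sqrt((-1330779/104 - 7933) + (7787 + 14792)) = sqrt(-2155811/104 + 22579) = sqrt(192405/104) = sqrt(5002530)/52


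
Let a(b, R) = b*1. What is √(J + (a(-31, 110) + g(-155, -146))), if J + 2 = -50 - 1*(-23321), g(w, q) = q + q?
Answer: √22946 ≈ 151.48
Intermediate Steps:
a(b, R) = b
g(w, q) = 2*q
J = 23269 (J = -2 + (-50 - 1*(-23321)) = -2 + (-50 + 23321) = -2 + 23271 = 23269)
√(J + (a(-31, 110) + g(-155, -146))) = √(23269 + (-31 + 2*(-146))) = √(23269 + (-31 - 292)) = √(23269 - 323) = √22946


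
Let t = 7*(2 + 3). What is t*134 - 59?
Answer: 4631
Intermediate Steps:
t = 35 (t = 7*5 = 35)
t*134 - 59 = 35*134 - 59 = 4690 - 59 = 4631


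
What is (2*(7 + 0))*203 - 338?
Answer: 2504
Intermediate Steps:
(2*(7 + 0))*203 - 338 = (2*7)*203 - 338 = 14*203 - 338 = 2842 - 338 = 2504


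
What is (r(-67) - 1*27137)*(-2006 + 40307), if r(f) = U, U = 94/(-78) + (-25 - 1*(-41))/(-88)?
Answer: -148638112256/143 ≈ -1.0394e+9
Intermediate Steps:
U = -595/429 (U = 94*(-1/78) + (-25 + 41)*(-1/88) = -47/39 + 16*(-1/88) = -47/39 - 2/11 = -595/429 ≈ -1.3869)
r(f) = -595/429
(r(-67) - 1*27137)*(-2006 + 40307) = (-595/429 - 1*27137)*(-2006 + 40307) = (-595/429 - 27137)*38301 = -11642368/429*38301 = -148638112256/143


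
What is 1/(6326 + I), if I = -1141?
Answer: 1/5185 ≈ 0.00019286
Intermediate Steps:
1/(6326 + I) = 1/(6326 - 1141) = 1/5185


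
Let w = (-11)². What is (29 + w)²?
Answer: 22500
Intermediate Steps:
w = 121
(29 + w)² = (29 + 121)² = 150² = 22500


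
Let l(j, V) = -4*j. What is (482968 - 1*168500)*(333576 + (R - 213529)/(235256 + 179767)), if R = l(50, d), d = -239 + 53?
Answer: 2073115293155852/19763 ≈ 1.0490e+11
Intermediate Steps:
d = -186
R = -200 (R = -4*50 = -200)
(482968 - 1*168500)*(333576 + (R - 213529)/(235256 + 179767)) = (482968 - 1*168500)*(333576 + (-200 - 213529)/(235256 + 179767)) = (482968 - 168500)*(333576 - 213729/415023) = 314468*(333576 - 213729*1/415023) = 314468*(333576 - 71243/138341) = 314468*(46147166173/138341) = 2073115293155852/19763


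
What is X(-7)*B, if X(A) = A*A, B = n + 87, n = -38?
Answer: 2401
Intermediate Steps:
B = 49 (B = -38 + 87 = 49)
X(A) = A²
X(-7)*B = (-7)²*49 = 49*49 = 2401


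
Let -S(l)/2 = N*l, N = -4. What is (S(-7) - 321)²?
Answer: 142129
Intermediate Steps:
S(l) = 8*l (S(l) = -(-8)*l = 8*l)
(S(-7) - 321)² = (8*(-7) - 321)² = (-56 - 321)² = (-377)² = 142129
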